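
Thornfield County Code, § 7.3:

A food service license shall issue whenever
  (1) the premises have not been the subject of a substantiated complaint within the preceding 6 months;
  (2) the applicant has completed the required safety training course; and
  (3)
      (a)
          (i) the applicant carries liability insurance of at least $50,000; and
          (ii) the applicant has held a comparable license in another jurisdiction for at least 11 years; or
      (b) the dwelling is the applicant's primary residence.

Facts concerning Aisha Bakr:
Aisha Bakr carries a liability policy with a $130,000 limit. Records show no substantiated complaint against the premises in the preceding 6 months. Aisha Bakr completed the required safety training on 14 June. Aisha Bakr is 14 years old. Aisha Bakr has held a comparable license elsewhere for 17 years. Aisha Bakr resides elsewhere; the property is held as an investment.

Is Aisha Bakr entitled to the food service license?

Yes — granted.

(1) no complaint in 6 mo. — satisfied.
(2) safety training — holds.
(i) insurance ≥ $50,000 — satisfied.
(ii) prior license ≥ 11 yr — holds.
So (a) is satisfied (T AND T).
(b) primary residence — not satisfied.
So (3) is satisfied (T OR F).
So Overall is satisfied (T AND T AND T).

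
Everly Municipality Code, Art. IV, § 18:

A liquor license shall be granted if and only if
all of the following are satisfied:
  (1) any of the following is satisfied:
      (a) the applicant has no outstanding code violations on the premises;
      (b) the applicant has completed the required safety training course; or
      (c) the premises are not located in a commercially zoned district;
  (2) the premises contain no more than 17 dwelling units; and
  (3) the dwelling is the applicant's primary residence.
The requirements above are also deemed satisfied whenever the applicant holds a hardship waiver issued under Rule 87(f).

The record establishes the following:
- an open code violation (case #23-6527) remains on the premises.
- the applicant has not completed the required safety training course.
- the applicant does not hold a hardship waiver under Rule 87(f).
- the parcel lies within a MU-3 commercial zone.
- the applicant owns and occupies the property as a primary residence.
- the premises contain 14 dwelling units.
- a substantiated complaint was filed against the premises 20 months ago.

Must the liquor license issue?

No — denied.

(a) no code violations — not satisfied.
(b) safety training — fails.
(c) not (commercially zoned) — fails.
(1): F OR F OR F → false.
(2) ≤ 17 units — satisfied.
(3) primary residence — holds.
Overall = F AND T AND T = false.
Exception (hardship waiver) — not satisfied.
Result: main false OR exception false → false.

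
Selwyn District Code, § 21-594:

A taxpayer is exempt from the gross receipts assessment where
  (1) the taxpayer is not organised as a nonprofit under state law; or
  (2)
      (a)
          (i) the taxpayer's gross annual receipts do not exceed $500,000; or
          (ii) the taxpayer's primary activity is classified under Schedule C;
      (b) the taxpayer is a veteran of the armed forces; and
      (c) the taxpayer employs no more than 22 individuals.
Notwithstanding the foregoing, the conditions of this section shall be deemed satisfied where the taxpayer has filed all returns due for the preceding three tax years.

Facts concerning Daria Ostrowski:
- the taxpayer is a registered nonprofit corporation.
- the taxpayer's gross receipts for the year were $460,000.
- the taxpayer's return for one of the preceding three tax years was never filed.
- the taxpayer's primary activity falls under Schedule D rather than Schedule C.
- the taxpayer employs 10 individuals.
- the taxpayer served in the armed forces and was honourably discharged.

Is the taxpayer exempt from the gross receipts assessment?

(1) not (nonprofit) — not met.
(i) receipts ≤ $500,000 — met.
(ii) Schedule C activity — not met.
(a) = T OR F = true.
(b) veteran — holds.
(c) ≤ 22 employees — satisfied.
(2) = T AND T AND T = true.
So Overall is satisfied (F OR T).
Exception (returns current) — not satisfied.
Result: main true OR exception false → true.

Yes — exempt.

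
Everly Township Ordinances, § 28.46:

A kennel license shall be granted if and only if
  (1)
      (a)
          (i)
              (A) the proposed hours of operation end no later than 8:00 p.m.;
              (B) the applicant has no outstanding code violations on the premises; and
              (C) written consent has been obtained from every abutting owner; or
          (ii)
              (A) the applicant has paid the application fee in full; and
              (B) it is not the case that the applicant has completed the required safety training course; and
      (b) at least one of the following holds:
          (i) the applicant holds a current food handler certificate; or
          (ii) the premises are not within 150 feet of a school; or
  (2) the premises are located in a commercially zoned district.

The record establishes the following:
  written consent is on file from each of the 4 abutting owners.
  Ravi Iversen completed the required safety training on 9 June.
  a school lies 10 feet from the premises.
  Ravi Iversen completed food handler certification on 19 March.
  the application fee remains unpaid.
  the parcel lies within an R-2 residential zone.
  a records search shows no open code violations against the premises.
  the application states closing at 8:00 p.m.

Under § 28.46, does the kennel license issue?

(A) closes by 8 p.m. — satisfied.
(B) no code violations — holds.
(C) all abutters consent — satisfied.
(i): T AND T AND T → true.
(A) fee paid — not satisfied.
(B) not (safety training) — not met.
So (ii) is not satisfied (F AND F).
(a): T OR F → true.
(i) food handler cert. — holds.
(ii) ≥150 ft from school — not met.
(b) = T OR F = true.
(1): T AND T → true.
(2) commercially zoned — not satisfied.
So Overall is satisfied (T OR F).

Yes — granted.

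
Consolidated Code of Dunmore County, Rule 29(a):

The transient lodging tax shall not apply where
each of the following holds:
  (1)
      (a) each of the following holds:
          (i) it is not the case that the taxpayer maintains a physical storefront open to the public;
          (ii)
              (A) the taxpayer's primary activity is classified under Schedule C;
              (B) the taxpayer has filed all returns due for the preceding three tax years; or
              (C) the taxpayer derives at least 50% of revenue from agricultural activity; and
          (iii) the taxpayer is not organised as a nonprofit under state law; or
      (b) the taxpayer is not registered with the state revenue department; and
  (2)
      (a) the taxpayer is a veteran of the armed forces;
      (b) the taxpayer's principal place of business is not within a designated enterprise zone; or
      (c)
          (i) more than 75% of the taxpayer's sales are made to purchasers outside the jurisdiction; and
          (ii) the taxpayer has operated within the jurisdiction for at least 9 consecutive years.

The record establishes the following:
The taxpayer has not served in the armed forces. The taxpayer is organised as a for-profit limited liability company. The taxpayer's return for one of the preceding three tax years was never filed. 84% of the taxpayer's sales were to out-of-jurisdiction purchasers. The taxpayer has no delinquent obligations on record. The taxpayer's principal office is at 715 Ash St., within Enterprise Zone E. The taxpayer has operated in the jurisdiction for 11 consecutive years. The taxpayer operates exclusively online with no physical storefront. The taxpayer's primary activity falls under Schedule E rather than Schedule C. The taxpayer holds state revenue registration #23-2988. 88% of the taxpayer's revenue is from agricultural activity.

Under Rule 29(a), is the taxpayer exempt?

(i) not (has storefront) — satisfied.
(A) Schedule C activity — not met.
(B) returns current — not met.
(C) ≥50% agricultural — met.
So (ii) is satisfied (F OR F OR T).
(iii) not (nonprofit) — met.
So (a) is satisfied (T AND T AND T).
(b) not (state-registered) — fails.
(1): T OR F → true.
(a) veteran — not met.
(b) not (in enterprise zone) — not met.
(i) >75% out-of-jur. sales — holds.
(ii) ≥ 9 yrs in jurisdiction — holds.
(c) = T AND T = true.
So (2) is satisfied (F OR F OR T).
Overall = T AND T = true.

Yes — exempt.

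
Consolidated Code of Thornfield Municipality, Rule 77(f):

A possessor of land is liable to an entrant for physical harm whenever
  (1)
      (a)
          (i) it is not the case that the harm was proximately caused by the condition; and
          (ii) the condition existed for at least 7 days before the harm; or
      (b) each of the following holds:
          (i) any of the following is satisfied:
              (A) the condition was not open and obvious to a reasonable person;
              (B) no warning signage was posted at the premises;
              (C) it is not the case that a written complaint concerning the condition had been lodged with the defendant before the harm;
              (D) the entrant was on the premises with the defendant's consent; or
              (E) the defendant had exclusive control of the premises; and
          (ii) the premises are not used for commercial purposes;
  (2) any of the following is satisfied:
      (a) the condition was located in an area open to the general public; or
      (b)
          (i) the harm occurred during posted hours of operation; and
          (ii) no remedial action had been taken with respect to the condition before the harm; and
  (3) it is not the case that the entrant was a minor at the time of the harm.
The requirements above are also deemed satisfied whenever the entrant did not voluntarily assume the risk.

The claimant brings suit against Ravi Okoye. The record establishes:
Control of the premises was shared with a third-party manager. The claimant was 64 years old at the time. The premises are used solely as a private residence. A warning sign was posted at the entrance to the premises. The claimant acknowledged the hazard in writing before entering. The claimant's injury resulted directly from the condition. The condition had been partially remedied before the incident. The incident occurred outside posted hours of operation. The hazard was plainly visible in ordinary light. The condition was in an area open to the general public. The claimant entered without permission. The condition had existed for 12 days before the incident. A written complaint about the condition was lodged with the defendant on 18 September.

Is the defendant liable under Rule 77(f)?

No — not liable.

(i) not (proximate cause) — not met.
(ii) condition ≥7 days old — holds.
(a) = F AND T = false.
(A) not open/obvious — not satisfied.
(B) no signage posted — fails.
(C) not (complaint lodged) — fails.
(D) consent to enter — not met.
(E) exclusive control — not met.
(i): F OR F OR F OR F OR F → false.
(ii) not (commercial use) — holds.
So (b) is not satisfied (F AND T).
So (1) is not satisfied (F OR F).
(a) public area — holds.
(i) during posted hours — not met.
(ii) no remedial action — fails.
So (b) is not satisfied (F AND F).
So (2) is satisfied (T OR F).
(3) not (entrant a minor) — satisfied.
Overall: F AND T AND T → false.
Exception (no assumed risk) — not satisfied.
Result: main false OR exception false → false.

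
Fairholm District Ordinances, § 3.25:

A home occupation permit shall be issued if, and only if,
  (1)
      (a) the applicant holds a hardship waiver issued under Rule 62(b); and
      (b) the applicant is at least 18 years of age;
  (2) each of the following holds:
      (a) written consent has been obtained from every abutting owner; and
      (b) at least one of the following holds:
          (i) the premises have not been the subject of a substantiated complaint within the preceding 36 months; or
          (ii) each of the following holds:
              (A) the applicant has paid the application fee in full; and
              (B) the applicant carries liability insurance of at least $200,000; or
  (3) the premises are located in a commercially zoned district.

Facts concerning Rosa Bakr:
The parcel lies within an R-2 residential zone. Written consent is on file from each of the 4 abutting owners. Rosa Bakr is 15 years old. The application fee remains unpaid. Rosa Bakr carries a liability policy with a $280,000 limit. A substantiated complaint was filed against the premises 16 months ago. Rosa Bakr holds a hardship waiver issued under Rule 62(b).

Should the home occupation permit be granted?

No — denied.

(a) hardship waiver — holds.
(b) age ≥ 18 — not satisfied.
(1): T AND F → false.
(a) all abutters consent — satisfied.
(i) no complaint in 36 mo. — fails.
(A) fee paid — not met.
(B) insurance ≥ $200,000 — satisfied.
So (ii) is not satisfied (F AND T).
(b) = F OR F = false.
(2) = T AND F = false.
(3) commercially zoned — fails.
Overall = F OR F OR F = false.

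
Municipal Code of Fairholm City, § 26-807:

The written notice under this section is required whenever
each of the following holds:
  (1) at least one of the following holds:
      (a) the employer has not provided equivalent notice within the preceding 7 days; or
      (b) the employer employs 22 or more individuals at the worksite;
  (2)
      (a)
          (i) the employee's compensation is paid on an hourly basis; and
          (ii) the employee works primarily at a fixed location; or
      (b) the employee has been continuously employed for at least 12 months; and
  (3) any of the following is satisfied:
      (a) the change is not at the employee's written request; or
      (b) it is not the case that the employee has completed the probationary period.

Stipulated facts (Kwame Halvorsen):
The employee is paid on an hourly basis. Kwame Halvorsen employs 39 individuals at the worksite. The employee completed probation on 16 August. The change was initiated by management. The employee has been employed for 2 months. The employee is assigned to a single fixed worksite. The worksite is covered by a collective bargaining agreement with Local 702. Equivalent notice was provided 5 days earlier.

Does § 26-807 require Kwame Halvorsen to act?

Yes — required.

(a) no recent notice — fails.
(b) ≥ 22 at site — satisfied.
So (1) is satisfied (F OR T).
(i) hourly-paid — holds.
(ii) fixed location — holds.
(a) = T AND T = true.
(b) tenure ≥ 12 mo. — not met.
(2): T OR F → true.
(a) not employee-requested — satisfied.
(b) not (past probation) — not satisfied.
(3) = T OR F = true.
So Overall is satisfied (T AND T AND T).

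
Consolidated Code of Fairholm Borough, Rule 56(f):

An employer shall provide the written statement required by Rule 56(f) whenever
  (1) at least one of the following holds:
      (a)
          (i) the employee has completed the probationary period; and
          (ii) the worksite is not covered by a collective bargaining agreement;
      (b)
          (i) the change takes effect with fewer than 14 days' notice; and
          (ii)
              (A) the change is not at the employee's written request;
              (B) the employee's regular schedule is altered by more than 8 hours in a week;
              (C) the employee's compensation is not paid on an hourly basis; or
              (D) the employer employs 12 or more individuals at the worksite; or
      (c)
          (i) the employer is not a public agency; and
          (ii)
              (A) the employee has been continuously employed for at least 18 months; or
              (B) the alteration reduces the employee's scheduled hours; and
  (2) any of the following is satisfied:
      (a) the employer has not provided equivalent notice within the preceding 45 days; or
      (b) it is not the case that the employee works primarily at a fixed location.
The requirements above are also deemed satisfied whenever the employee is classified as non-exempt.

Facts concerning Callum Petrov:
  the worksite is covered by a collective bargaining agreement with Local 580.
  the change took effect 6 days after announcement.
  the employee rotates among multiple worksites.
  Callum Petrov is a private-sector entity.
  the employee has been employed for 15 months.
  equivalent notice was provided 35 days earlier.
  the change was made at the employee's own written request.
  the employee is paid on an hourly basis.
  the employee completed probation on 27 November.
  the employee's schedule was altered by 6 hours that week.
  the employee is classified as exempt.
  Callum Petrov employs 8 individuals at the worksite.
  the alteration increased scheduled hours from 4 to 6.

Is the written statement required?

(i) past probation — satisfied.
(ii) no CBA — not met.
(a) = T AND F = false.
(i) < 14 days' notice — holds.
(A) not employee-requested — not met.
(B) schedule shift > 8h — not satisfied.
(C) not (hourly-paid) — fails.
(D) ≥ 12 at site — not met.
So (ii) is not satisfied (F OR F OR F OR F).
So (b) is not satisfied (T AND F).
(i) not (public agency) — met.
(A) tenure ≥ 18 mo. — not satisfied.
(B) hours reduced — not satisfied.
(ii) = F OR F = false.
(c) = T AND F = false.
(1): F OR F OR F → false.
(a) no recent notice — not satisfied.
(b) not (fixed location) — satisfied.
(2) = F OR T = true.
Overall = F AND T = false.
Exception (non-exempt) — not satisfied.
Result: main false OR exception false → false.

No — not required.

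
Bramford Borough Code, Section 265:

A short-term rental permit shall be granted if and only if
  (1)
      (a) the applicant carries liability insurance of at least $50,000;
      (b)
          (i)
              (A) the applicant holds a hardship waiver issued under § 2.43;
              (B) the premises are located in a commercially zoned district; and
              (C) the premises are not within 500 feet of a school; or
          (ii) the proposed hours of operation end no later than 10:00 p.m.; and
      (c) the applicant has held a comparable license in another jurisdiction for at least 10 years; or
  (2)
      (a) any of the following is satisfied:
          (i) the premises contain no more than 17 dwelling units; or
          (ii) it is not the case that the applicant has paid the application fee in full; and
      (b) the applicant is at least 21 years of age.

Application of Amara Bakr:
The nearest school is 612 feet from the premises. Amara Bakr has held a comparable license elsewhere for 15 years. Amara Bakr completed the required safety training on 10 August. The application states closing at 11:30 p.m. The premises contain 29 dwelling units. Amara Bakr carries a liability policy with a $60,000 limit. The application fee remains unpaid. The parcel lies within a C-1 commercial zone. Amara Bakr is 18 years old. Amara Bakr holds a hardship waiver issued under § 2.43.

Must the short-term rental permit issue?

(a) insurance ≥ $50,000 — satisfied.
(A) hardship waiver — satisfied.
(B) commercially zoned — satisfied.
(C) ≥500 ft from school — holds.
So (i) is satisfied (T AND T AND T).
(ii) closes by 10 p.m. — fails.
(b): T OR F → true.
(c) prior license ≥ 10 yr — met.
(1) = T AND T AND T = true.
(i) ≤ 17 units — not satisfied.
(ii) not (fee paid) — holds.
So (a) is satisfied (F OR T).
(b) age ≥ 21 — fails.
(2): T AND F → false.
So Overall is satisfied (T OR F).

Yes — granted.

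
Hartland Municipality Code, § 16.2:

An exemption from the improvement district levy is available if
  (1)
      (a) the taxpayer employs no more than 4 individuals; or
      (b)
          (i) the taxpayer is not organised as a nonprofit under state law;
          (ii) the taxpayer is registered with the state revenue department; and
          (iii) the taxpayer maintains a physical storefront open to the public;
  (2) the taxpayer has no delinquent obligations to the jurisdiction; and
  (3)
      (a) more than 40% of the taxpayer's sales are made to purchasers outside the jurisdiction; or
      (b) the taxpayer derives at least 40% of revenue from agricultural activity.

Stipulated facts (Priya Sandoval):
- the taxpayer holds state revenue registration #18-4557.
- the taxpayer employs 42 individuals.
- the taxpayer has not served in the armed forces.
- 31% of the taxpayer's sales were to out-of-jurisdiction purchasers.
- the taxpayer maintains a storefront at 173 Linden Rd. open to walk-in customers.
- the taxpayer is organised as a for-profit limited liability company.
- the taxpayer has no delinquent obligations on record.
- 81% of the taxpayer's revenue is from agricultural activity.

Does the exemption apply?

Yes — exempt.

(a) ≤ 4 employees — not satisfied.
(i) not (nonprofit) — satisfied.
(ii) state-registered — met.
(iii) has storefront — satisfied.
So (b) is satisfied (T AND T AND T).
So (1) is satisfied (F OR T).
(2) no delinquency — met.
(a) >40% out-of-jur. sales — fails.
(b) ≥40% agricultural — satisfied.
So (3) is satisfied (F OR T).
Overall = T AND T AND T = true.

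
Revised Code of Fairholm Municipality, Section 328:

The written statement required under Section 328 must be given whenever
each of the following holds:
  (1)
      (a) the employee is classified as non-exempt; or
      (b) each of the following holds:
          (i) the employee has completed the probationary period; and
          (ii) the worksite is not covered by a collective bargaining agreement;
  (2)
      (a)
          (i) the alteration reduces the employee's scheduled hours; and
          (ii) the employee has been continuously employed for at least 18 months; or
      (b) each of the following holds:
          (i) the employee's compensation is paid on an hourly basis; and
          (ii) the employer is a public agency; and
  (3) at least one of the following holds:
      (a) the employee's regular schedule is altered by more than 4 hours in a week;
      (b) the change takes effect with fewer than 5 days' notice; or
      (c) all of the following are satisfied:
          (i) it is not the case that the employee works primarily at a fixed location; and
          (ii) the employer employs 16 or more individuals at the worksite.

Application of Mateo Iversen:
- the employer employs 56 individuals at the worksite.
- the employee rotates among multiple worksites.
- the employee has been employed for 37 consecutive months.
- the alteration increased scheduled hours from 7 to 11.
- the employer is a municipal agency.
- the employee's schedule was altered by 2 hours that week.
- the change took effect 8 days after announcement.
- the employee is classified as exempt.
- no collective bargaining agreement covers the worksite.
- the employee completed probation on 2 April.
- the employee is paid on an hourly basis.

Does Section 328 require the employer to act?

Yes — required.

(a) non-exempt — fails.
(i) past probation — met.
(ii) no CBA — met.
(b): T AND T → true.
So (1) is satisfied (F OR T).
(i) hours reduced — not satisfied.
(ii) tenure ≥ 18 mo. — met.
So (a) is not satisfied (F AND T).
(i) hourly-paid — satisfied.
(ii) public agency — satisfied.
So (b) is satisfied (T AND T).
So (2) is satisfied (F OR T).
(a) schedule shift > 4h — not met.
(b) < 5 days' notice — fails.
(i) not (fixed location) — met.
(ii) ≥ 16 at site — holds.
(c): T AND T → true.
(3): F OR F OR T → true.
Overall: T AND T AND T → true.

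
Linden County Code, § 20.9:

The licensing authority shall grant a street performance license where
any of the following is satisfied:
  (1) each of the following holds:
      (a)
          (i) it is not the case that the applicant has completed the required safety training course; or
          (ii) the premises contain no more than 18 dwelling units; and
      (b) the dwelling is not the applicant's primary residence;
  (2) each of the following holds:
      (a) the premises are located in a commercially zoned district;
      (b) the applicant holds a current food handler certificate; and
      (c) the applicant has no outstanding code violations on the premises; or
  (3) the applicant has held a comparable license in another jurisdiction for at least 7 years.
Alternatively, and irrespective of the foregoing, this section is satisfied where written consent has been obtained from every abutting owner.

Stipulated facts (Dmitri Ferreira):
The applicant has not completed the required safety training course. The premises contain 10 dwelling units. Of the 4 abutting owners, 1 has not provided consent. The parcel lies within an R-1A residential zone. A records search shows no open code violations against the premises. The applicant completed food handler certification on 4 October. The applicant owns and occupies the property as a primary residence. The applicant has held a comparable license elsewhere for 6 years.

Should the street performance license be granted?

No — denied.

(i) not (safety training) — satisfied.
(ii) ≤ 18 units — satisfied.
So (a) is satisfied (T OR T).
(b) not (primary residence) — not satisfied.
(1) = T AND F = false.
(a) commercially zoned — not satisfied.
(b) food handler cert. — holds.
(c) no code violations — met.
(2): F AND T AND T → false.
(3) prior license ≥ 7 yr — fails.
Overall: F OR F OR F → false.
Exception (all abutters consent) — not satisfied.
Result: main false OR exception false → false.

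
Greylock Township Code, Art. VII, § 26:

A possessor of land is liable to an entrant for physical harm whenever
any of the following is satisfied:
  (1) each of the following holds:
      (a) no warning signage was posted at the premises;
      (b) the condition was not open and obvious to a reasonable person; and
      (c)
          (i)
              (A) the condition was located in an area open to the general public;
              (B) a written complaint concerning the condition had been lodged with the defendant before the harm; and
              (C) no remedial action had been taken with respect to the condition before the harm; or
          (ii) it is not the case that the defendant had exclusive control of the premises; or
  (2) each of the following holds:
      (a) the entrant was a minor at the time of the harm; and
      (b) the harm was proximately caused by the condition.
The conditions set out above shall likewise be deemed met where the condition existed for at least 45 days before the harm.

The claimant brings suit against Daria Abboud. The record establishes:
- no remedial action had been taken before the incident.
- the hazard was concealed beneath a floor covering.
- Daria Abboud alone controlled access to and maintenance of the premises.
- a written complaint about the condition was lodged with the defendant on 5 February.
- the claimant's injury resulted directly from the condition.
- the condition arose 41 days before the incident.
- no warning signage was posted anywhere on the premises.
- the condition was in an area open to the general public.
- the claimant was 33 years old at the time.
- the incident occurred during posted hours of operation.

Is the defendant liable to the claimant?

(a) no signage posted — satisfied.
(b) not open/obvious — met.
(A) public area — satisfied.
(B) complaint lodged — met.
(C) no remedial action — satisfied.
(i): T AND T AND T → true.
(ii) not (exclusive control) — fails.
(c): T OR F → true.
(1): T AND T AND T → true.
(a) entrant a minor — fails.
(b) proximate cause — holds.
(2) = F AND T = false.
Overall = T OR F = true.
Exception (condition ≥45 days old) — not satisfied.
Result: main true OR exception false → true.

Yes — liable.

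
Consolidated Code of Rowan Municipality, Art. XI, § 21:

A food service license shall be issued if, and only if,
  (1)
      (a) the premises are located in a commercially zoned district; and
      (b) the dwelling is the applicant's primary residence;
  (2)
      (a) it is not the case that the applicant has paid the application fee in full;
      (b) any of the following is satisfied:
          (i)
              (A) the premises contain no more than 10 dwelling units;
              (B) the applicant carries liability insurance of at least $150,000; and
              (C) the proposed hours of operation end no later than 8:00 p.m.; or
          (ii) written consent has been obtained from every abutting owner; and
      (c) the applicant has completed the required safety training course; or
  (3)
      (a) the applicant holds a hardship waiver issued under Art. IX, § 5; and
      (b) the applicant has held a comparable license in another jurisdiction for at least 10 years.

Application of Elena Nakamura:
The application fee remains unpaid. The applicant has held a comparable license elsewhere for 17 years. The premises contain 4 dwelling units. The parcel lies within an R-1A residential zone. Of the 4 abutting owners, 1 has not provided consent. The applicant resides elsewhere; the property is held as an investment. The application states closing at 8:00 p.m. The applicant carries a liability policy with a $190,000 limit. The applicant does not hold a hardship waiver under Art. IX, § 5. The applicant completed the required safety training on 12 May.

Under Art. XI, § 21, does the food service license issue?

(a) commercially zoned — not met.
(b) primary residence — not met.
(1): F AND F → false.
(a) not (fee paid) — holds.
(A) ≤ 10 units — met.
(B) insurance ≥ $150,000 — holds.
(C) closes by 8 p.m. — satisfied.
So (i) is satisfied (T AND T AND T).
(ii) all abutters consent — not satisfied.
(b) = T OR F = true.
(c) safety training — holds.
(2): T AND T AND T → true.
(a) hardship waiver — not met.
(b) prior license ≥ 10 yr — met.
So (3) is not satisfied (F AND T).
Overall = F OR T OR F = true.

Yes — granted.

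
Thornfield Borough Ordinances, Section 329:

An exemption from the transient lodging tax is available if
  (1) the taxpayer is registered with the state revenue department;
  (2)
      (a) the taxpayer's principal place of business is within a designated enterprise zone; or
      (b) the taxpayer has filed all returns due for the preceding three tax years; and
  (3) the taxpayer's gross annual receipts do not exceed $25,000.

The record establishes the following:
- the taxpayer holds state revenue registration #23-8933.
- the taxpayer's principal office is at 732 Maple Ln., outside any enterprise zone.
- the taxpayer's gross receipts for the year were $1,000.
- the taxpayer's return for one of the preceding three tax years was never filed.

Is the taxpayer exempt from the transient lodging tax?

(1) state-registered — met.
(a) in enterprise zone — fails.
(b) returns current — fails.
(2) = F OR F = false.
(3) receipts ≤ $25,000 — met.
Overall: T AND F AND T → false.

No — not exempt.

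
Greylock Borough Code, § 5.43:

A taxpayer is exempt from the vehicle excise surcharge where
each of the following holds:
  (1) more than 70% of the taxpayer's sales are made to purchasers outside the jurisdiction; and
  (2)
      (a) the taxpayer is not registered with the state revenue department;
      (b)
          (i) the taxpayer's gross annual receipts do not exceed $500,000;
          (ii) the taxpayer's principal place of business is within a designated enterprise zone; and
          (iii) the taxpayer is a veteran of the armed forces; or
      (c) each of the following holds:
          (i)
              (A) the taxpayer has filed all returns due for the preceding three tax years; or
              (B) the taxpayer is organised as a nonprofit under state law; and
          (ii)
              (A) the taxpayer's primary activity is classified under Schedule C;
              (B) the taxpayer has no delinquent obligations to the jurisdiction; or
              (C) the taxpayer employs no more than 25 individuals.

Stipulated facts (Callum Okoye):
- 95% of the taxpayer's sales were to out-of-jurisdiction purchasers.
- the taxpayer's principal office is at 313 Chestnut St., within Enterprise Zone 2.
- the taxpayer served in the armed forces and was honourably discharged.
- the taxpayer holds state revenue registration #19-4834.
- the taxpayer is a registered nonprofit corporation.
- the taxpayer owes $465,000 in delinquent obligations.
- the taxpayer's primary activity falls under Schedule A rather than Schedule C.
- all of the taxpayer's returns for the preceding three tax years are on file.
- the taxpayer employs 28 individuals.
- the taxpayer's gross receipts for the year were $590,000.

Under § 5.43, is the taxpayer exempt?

(1) >70% out-of-jur. sales — holds.
(a) not (state-registered) — fails.
(i) receipts ≤ $500,000 — not satisfied.
(ii) in enterprise zone — met.
(iii) veteran — met.
So (b) is not satisfied (F AND T AND T).
(A) returns current — satisfied.
(B) nonprofit — holds.
(i): T OR T → true.
(A) Schedule C activity — not satisfied.
(B) no delinquency — fails.
(C) ≤ 25 employees — not met.
(ii): F OR F OR F → false.
(c): T AND F → false.
(2) = F OR F OR F = false.
Overall: T AND F → false.

No — not exempt.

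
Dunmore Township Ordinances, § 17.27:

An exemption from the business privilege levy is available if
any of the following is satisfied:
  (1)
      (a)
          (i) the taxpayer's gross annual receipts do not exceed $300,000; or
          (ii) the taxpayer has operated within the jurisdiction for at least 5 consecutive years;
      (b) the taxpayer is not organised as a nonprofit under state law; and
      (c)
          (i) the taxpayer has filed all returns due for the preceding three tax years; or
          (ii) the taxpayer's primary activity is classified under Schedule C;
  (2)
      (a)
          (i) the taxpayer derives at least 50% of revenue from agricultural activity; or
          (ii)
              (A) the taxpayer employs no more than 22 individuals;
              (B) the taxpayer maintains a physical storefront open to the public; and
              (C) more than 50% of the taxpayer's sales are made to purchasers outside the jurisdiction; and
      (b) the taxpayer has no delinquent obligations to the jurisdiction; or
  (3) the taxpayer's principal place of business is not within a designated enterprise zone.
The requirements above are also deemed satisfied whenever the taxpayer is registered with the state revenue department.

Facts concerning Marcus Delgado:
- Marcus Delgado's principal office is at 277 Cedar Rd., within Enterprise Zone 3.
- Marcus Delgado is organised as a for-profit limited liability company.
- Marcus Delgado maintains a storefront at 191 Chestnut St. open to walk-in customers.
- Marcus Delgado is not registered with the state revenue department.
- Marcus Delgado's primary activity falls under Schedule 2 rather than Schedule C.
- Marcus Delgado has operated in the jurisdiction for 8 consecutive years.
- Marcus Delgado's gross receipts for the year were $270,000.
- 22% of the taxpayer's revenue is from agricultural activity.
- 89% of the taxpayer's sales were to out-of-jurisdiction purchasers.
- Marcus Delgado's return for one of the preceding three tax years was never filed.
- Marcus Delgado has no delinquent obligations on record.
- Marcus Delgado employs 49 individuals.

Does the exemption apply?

No — not exempt.

(i) receipts ≤ $300,000 — satisfied.
(ii) ≥ 5 yrs in jurisdiction — satisfied.
So (a) is satisfied (T OR T).
(b) not (nonprofit) — satisfied.
(i) returns current — fails.
(ii) Schedule C activity — not satisfied.
(c): F OR F → false.
(1): T AND T AND F → false.
(i) ≥50% agricultural — fails.
(A) ≤ 22 employees — not met.
(B) has storefront — met.
(C) >50% out-of-jur. sales — met.
(ii): F AND T AND T → false.
(a): F OR F → false.
(b) no delinquency — holds.
(2) = F AND T = false.
(3) not (in enterprise zone) — fails.
Overall = F OR F OR F = false.
Exception (state-registered) — not satisfied.
Result: main false OR exception false → false.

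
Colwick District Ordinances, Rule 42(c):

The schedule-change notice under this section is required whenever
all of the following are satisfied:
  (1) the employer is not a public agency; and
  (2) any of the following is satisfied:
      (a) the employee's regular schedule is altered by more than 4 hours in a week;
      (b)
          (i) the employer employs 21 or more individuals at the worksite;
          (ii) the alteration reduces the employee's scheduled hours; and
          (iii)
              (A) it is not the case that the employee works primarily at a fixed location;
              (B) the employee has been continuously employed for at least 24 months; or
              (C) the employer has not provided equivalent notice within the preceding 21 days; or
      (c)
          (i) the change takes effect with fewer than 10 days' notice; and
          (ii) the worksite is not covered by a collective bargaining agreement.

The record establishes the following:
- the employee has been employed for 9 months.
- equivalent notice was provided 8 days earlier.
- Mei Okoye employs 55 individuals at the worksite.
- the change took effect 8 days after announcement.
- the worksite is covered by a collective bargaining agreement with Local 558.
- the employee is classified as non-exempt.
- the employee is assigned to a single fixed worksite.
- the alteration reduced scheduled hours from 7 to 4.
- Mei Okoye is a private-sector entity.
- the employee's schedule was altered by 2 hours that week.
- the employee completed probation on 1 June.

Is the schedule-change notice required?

No — not required.

(1) not (public agency) — holds.
(a) schedule shift > 4h — not met.
(i) ≥ 21 at site — holds.
(ii) hours reduced — satisfied.
(A) not (fixed location) — not satisfied.
(B) tenure ≥ 24 mo. — fails.
(C) no recent notice — not met.
So (iii) is not satisfied (F OR F OR F).
So (b) is not satisfied (T AND T AND F).
(i) < 10 days' notice — holds.
(ii) no CBA — not satisfied.
(c): T AND F → false.
(2): F OR F OR F → false.
Overall: T AND F → false.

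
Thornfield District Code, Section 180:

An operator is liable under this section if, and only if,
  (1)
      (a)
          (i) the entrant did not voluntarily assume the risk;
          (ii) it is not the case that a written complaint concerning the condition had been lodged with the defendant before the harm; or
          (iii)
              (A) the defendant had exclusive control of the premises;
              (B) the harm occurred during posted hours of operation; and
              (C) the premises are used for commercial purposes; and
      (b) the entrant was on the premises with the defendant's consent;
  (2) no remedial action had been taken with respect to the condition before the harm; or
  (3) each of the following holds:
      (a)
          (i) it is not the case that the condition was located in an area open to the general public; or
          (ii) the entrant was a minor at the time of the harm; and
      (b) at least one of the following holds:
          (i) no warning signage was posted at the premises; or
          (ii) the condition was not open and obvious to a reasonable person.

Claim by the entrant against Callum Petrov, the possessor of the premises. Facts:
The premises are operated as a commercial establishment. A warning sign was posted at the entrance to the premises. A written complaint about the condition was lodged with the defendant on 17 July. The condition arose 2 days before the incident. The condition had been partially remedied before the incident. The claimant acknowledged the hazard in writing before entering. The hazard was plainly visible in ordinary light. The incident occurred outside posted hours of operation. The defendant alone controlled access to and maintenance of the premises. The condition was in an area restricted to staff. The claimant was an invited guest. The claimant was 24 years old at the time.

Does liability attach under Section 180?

(i) no assumed risk — not satisfied.
(ii) not (complaint lodged) — not satisfied.
(A) exclusive control — met.
(B) during posted hours — not satisfied.
(C) commercial use — holds.
(iii): T AND F AND T → false.
(a): F OR F OR F → false.
(b) consent to enter — holds.
So (1) is not satisfied (F AND T).
(2) no remedial action — not met.
(i) not (public area) — satisfied.
(ii) entrant a minor — not satisfied.
(a) = T OR F = true.
(i) no signage posted — fails.
(ii) not open/obvious — not satisfied.
(b) = F OR F = false.
(3): T AND F → false.
So Overall is not satisfied (F OR F OR F).

No — not liable.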